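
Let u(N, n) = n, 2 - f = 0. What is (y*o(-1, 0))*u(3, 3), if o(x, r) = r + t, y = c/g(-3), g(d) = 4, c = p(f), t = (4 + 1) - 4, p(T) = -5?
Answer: -15/4 ≈ -3.7500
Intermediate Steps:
f = 2 (f = 2 - 1*0 = 2 + 0 = 2)
t = 1 (t = 5 - 4 = 1)
c = -5
y = -5/4 ≈ -1.2500
o(x, r) = 1 + r (o(x, r) = r + 1 = 1 + r)
(y*o(-1, 0))*u(3, 3) = -5*(1 + 0)/4*3 = -5/4*1*3 = -5/4*3 = -15/4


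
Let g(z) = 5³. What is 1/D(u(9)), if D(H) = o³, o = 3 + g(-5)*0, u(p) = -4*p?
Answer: 1/27 ≈ 0.037037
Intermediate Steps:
g(z) = 125
o = 3 (o = 3 + 125*0 = 3 + 0 = 3)
D(H) = 27 (D(H) = 3³ = 27)
1/D(u(9)) = 1/27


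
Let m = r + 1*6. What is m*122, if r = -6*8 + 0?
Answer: -5124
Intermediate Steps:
r = -48 (r = -48 + 0 = -48)
m = -42 (m = -48 + 1*6 = -48 + 6 = -42)
m*122 = -42*122 = -5124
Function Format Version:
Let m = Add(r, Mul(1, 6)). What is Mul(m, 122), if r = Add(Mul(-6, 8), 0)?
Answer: -5124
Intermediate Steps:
r = -48 (r = Add(-48, 0) = -48)
m = -42 (m = Add(-48, Mul(1, 6)) = Add(-48, 6) = -42)
Mul(m, 122) = Mul(-42, 122) = -5124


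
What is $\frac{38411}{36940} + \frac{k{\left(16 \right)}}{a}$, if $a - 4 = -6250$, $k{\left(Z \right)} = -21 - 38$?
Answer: $\frac{121047283}{115363620} \approx 1.0493$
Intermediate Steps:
$k{\left(Z \right)} = -59$
$a = -6246$ ($a = 4 - 6250 = -6246$)
$\frac{38411}{36940} + \frac{k{\left(16 \right)}}{a} = \frac{38411}{36940} - \frac{59}{-6246} = 38411 \cdot \frac{1}{36940} - - \frac{59}{6246} = \frac{38411}{36940} + \frac{59}{6246} = \frac{121047283}{115363620}$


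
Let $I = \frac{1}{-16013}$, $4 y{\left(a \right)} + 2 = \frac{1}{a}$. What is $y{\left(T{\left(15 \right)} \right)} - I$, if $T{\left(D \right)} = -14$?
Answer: $- \frac{464321}{896728} \approx -0.51779$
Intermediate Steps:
$y{\left(a \right)} = - \frac{1}{2} + \frac{1}{4 a}$
$I = - \frac{1}{16013} \approx -6.2449 \cdot 10^{-5}$
$y{\left(T{\left(15 \right)} \right)} - I = \frac{1 - -28}{4 \left(-14\right)} - - \frac{1}{16013} = \frac{1}{4} \left(- \frac{1}{14}\right) \left(1 + 28\right) + \frac{1}{16013} = \frac{1}{4} \left(- \frac{1}{14}\right) 29 + \frac{1}{16013} = - \frac{29}{56} + \frac{1}{16013} = - \frac{464321}{896728}$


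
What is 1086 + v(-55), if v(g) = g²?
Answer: 4111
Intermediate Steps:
1086 + v(-55) = 1086 + (-55)² = 1086 + 3025 = 4111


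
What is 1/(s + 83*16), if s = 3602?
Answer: 1/4930 ≈ 0.00020284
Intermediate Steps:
1/(s + 83*16) = 1/(3602 + 83*16) = 1/(3602 + 1328) = 1/4930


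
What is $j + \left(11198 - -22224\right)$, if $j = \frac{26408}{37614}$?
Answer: $\frac{628580758}{18807} \approx 33423.0$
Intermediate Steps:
$j = \frac{13204}{18807}$ ($j = 26408 \cdot \frac{1}{37614} = \frac{13204}{18807} \approx 0.70208$)
$j + \left(11198 - -22224\right) = \frac{13204}{18807} + \left(11198 - -22224\right) = \frac{13204}{18807} + \left(11198 + 22224\right) = \frac{13204}{18807} + 33422 = \frac{628580758}{18807}$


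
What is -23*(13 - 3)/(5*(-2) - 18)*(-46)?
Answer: -2645/7 ≈ -377.86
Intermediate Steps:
-23*(13 - 3)/(5*(-2) - 18)*(-46) = -230/(-10 - 18)*(-46) = -230/(-28)*(-46) = -230*(-1)/28*(-46) = -23*(-5/14)*(-46) = (115/14)*(-46) = -2645/7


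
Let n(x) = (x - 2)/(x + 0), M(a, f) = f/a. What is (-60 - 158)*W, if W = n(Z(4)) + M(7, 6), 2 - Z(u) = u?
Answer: -4360/7 ≈ -622.86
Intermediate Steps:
Z(u) = 2 - u
n(x) = (-2 + x)/x
W = 20/7 (W = (-2 + (2 - 1*4))/(2 - 1*4) + 6/7 = (-2 + (2 - 4))/(2 - 4) + 6*(⅐) = (-2 - 2)/(-2) + 6/7 = -½*(-4) + 6/7 = 2 + 6/7 = 20/7 ≈ 2.8571)
(-60 - 158)*W = (-60 - 158)*(20/7) = -218*20/7 = -4360/7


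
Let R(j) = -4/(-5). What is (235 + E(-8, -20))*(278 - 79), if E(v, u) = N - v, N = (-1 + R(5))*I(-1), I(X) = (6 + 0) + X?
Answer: 48158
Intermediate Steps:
R(j) = ⅘ (R(j) = -4*(-⅕) = ⅘)
I(X) = 6 + X
N = -1 (N = (-1 + ⅘)*(6 - 1) = -⅕*5 = -1)
E(v, u) = -1 - v
(235 + E(-8, -20))*(278 - 79) = (235 + (-1 - 1*(-8)))*(278 - 79) = (235 + (-1 + 8))*199 = (235 + 7)*199 = 242*199 = 48158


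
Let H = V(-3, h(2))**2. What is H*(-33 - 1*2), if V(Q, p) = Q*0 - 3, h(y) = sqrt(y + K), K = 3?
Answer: -315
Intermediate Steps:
h(y) = sqrt(3 + y) (h(y) = sqrt(y + 3) = sqrt(3 + y))
V(Q, p) = -3 (V(Q, p) = 0 - 3 = -3)
H = 9 (H = (-3)**2 = 9)
H*(-33 - 1*2) = 9*(-33 - 1*2) = 9*(-33 - 2) = 9*(-35) = -315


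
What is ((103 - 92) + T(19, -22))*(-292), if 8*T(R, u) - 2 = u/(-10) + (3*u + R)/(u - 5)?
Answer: -462893/135 ≈ -3428.8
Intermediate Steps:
T(R, u) = 1/4 - u/80 + (R + 3*u)/(8*(-5 + u)) (T(R, u) = 1/4 + (u/(-10) + (3*u + R)/(u - 5))/8 = 1/4 + (u*(-1/10) + (R + 3*u)/(-5 + u))/8 = 1/4 + (-u/10 + (R + 3*u)/(-5 + u))/8 = 1/4 + (-u/80 + (R + 3*u)/(8*(-5 + u))) = 1/4 - u/80 + (R + 3*u)/(8*(-5 + u)))
((103 - 92) + T(19, -22))*(-292) = ((103 - 92) + (-100 - 1*(-22)**2 + 10*19 + 55*(-22))/(80*(-5 - 22)))*(-292) = (11 + (1/80)*(-100 - 1*484 + 190 - 1210)/(-27))*(-292) = (11 + (1/80)*(-1/27)*(-100 - 484 + 190 - 1210))*(-292) = (11 + (1/80)*(-1/27)*(-1604))*(-292) = (11 + 401/540)*(-292) = (6341/540)*(-292) = -462893/135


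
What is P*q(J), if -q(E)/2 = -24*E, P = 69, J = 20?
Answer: 66240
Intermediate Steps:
q(E) = 48*E (q(E) = -(-48)*E = 48*E)
P*q(J) = 69*(48*20) = 69*960 = 66240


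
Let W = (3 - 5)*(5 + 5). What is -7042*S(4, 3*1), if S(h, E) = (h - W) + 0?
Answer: -169008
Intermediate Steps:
W = -20 (W = -2*10 = -20)
S(h, E) = 20 + h (S(h, E) = (h - 1*(-20)) + 0 = (h + 20) + 0 = (20 + h) + 0 = 20 + h)
-7042*S(4, 3*1) = -7042*(20 + 4) = -7042*24 = -169008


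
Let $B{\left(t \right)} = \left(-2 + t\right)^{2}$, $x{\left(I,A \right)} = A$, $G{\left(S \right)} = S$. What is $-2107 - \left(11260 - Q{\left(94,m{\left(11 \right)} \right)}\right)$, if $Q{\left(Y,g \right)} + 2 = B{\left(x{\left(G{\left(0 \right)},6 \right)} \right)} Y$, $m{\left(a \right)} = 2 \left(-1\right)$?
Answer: $-11865$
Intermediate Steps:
$m{\left(a \right)} = -2$
$Q{\left(Y,g \right)} = -2 + 16 Y$ ($Q{\left(Y,g \right)} = -2 + \left(-2 + 6\right)^{2} Y = -2 + 4^{2} Y = -2 + 16 Y$)
$-2107 - \left(11260 - Q{\left(94,m{\left(11 \right)} \right)}\right) = -2107 - \left(11260 - \left(-2 + 16 \cdot 94\right)\right) = -2107 - \left(11260 - \left(-2 + 1504\right)\right) = -2107 - \left(11260 - 1502\right) = -2107 - 9758 = -11865$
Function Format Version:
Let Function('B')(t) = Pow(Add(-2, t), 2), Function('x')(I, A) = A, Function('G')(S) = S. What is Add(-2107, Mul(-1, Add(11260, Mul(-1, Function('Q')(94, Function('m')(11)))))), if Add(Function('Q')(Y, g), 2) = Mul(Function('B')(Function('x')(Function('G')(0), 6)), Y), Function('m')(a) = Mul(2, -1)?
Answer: -11865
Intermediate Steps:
Function('m')(a) = -2
Function('Q')(Y, g) = Add(-2, Mul(16, Y)) (Function('Q')(Y, g) = Add(-2, Mul(Pow(Add(-2, 6), 2), Y)) = Add(-2, Mul(Pow(4, 2), Y)) = Add(-2, Mul(16, Y)))
Add(-2107, Mul(-1, Add(11260, Mul(-1, Function('Q')(94, Function('m')(11)))))) = Add(-2107, Mul(-1, Add(11260, Mul(-1, Add(-2, Mul(16, 94)))))) = Add(-2107, Mul(-1, Add(11260, Mul(-1, Add(-2, 1504))))) = Add(-2107, Mul(-1, Add(11260, Mul(-1, 1502)))) = Add(-2107, Mul(-1, Add(11260, -1502))) = Add(-2107, Mul(-1, 9758)) = Add(-2107, -9758) = -11865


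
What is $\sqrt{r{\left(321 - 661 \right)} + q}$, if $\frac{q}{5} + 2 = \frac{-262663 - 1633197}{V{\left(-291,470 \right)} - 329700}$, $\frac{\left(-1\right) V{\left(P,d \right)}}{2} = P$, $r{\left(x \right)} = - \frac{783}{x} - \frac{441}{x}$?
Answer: $\frac{\sqrt{15166055291790}}{822795} \approx 4.7331$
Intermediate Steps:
$r{\left(x \right)} = - \frac{1224}{x}$
$V{\left(P,d \right)} = - 2 P$
$q = \frac{3094060}{164559}$ ($q = -10 + 5 \frac{-262663 - 1633197}{\left(-2\right) \left(-291\right) - 329700} = -10 + 5 \left(- \frac{1895860}{582 - 329700}\right) = -10 + 5 \left(- \frac{1895860}{-329118}\right) = -10 + 5 \left(\left(-1895860\right) \left(- \frac{1}{329118}\right)\right) = -10 + 5 \cdot \frac{947930}{164559} = -10 + \frac{4739650}{164559} = \frac{3094060}{164559} \approx 18.802$)
$\sqrt{r{\left(321 - 661 \right)} + q} = \sqrt{- \frac{1224}{321 - 661} + \frac{3094060}{164559}} = \sqrt{- \frac{1224}{-340} + \frac{3094060}{164559}} = \sqrt{\left(-1224\right) \left(- \frac{1}{340}\right) + \frac{3094060}{164559}} = \sqrt{\frac{18}{5} + \frac{3094060}{164559}} = \sqrt{\frac{18432362}{822795}} = \frac{\sqrt{15166055291790}}{822795}$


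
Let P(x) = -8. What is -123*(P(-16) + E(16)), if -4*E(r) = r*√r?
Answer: 2952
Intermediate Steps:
E(r) = -r^(3/2)/4 (E(r) = -r*√r/4 = -r^(3/2)/4)
-123*(P(-16) + E(16)) = -123*(-8 - 16^(3/2)/4) = -123*(-8 - ¼*64) = -123*(-8 - 16) = -123*(-24) = 2952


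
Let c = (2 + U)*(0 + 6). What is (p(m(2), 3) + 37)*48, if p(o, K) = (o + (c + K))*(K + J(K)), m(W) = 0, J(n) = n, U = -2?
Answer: 2640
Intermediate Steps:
c = 0 (c = (2 - 2)*(0 + 6) = 0*6 = 0)
p(o, K) = 2*K*(K + o) (p(o, K) = (o + (0 + K))*(K + K) = (o + K)*(2*K) = (K + o)*(2*K) = 2*K*(K + o))
(p(m(2), 3) + 37)*48 = (2*3*(3 + 0) + 37)*48 = (2*3*3 + 37)*48 = (18 + 37)*48 = 55*48 = 2640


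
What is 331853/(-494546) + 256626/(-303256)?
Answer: -56887443791/37493510444 ≈ -1.5173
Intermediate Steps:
331853/(-494546) + 256626/(-303256) = 331853*(-1/494546) + 256626*(-1/303256) = -331853/494546 - 128313/151628 = -56887443791/37493510444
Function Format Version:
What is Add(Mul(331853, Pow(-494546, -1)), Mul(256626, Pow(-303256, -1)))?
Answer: Rational(-56887443791, 37493510444) ≈ -1.5173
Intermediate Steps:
Add(Mul(331853, Pow(-494546, -1)), Mul(256626, Pow(-303256, -1))) = Add(Mul(331853, Rational(-1, 494546)), Mul(256626, Rational(-1, 303256))) = Add(Rational(-331853, 494546), Rational(-128313, 151628)) = Rational(-56887443791, 37493510444)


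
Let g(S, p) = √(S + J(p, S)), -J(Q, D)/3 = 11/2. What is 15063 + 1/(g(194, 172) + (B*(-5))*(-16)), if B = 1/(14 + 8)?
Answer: 119765737/7951 + 121*√710/39755 ≈ 15063.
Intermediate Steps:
J(Q, D) = -33/2
B = 1/22 ≈ 0.045455
g(S, p) = √(-33/2 + S) (g(S, p) = √(S - 33/2) = √(-33/2 + S))
15063 + 1/(g(194, 172) + (B*(-5))*(-16)) = 15063 + 1/(√(-66 + 4*194)/2 + ((1/22)*(-5))*(-16)) = 15063 + 1/(√(-66 + 776)/2 - 5/22*(-16)) = 15063 + 1/(√710/2 + 40/11) = 15063 + 1/(40/11 + √710/2)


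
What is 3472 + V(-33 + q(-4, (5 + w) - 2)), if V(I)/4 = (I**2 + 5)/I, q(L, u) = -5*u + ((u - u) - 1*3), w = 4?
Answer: 226328/71 ≈ 3187.7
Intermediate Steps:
q(L, u) = -3 - 5*u (q(L, u) = -5*u + (0 - 3) = -5*u - 3 = -3 - 5*u)
V(I) = 4*(5 + I**2)/I (V(I) = 4*((I**2 + 5)/I) = 4*((5 + I**2)/I) = 4*(5 + I**2)/I)
3472 + V(-33 + q(-4, (5 + w) - 2)) = 3472 + (4*(-33 + (-3 - 5*((5 + 4) - 2))) + 20/(-33 + (-3 - 5*((5 + 4) - 2)))) = 3472 + (4*(-33 + (-3 - 5*(9 - 2))) + 20/(-33 + (-3 - 5*(9 - 2)))) = 3472 + (4*(-33 + (-3 - 5*7)) + 20/(-33 + (-3 - 5*7))) = 3472 + (4*(-33 + (-3 - 35)) + 20/(-33 + (-3 - 35))) = 3472 + (4*(-33 - 38) + 20/(-33 - 38)) = 3472 + (4*(-71) + 20/(-71)) = 3472 + (-284 + 20*(-1/71)) = 3472 + (-284 - 20/71) = 3472 - 20184/71 = 226328/71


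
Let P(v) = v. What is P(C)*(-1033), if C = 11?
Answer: -11363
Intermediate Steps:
P(C)*(-1033) = 11*(-1033) = -11363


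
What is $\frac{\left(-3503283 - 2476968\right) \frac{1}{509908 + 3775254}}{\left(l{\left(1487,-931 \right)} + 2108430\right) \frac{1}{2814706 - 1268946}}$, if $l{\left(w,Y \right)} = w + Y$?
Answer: $- \frac{2311008196440}{2259336666433} \approx -1.0229$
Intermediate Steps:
$l{\left(w,Y \right)} = Y + w$
$\frac{\left(-3503283 - 2476968\right) \frac{1}{509908 + 3775254}}{\left(l{\left(1487,-931 \right)} + 2108430\right) \frac{1}{2814706 - 1268946}} = \frac{\left(-3503283 - 2476968\right) \frac{1}{509908 + 3775254}}{\left(\left(-931 + 1487\right) + 2108430\right) \frac{1}{2814706 - 1268946}} = \frac{\left(-5980251\right) \frac{1}{4285162}}{\left(556 + 2108430\right) \frac{1}{1545760}} = \frac{\left(-5980251\right) \frac{1}{4285162}}{2108986 \cdot \frac{1}{1545760}} = - \frac{5980251}{4285162 \cdot \frac{1054493}{772880}} = \left(- \frac{5980251}{4285162}\right) \frac{772880}{1054493} = - \frac{2311008196440}{2259336666433}$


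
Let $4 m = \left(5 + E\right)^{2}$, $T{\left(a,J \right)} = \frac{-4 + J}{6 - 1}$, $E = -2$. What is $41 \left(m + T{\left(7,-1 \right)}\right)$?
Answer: $\frac{205}{4} \approx 51.25$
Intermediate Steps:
$T{\left(a,J \right)} = - \frac{4}{5} + \frac{J}{5}$ ($T{\left(a,J \right)} = \frac{-4 + J}{5} = \left(-4 + J\right) \frac{1}{5} = - \frac{4}{5} + \frac{J}{5}$)
$m = \frac{9}{4}$ ($m = \frac{\left(5 - 2\right)^{2}}{4} = \frac{3^{2}}{4} = \frac{1}{4} \cdot 9 = \frac{9}{4} \approx 2.25$)
$41 \left(m + T{\left(7,-1 \right)}\right) = 41 \left(\frac{9}{4} + \left(- \frac{4}{5} + \frac{1}{5} \left(-1\right)\right)\right) = 41 \left(\frac{9}{4} - 1\right) = 41 \cdot \frac{5}{4} = \frac{205}{4}$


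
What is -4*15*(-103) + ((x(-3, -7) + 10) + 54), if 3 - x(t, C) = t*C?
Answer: 6226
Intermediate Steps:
x(t, C) = 3 - C*t (x(t, C) = 3 - t*C = 3 - C*t)
-4*15*(-103) + ((x(-3, -7) + 10) + 54) = -4*15*(-103) + (((3 - 1*(-7)*(-3)) + 10) + 54) = -60*(-103) + (((3 - 21) + 10) + 54) = 6180 + ((-18 + 10) + 54) = 6180 + (-8 + 54) = 6180 + 46 = 6226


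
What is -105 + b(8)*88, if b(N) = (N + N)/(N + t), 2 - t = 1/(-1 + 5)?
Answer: 1537/39 ≈ 39.410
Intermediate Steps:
t = 7/4 (t = 2 - 1/(-1 + 5) = 2 - 1/4 = 2 - 1*¼ = 2 - ¼ = 7/4 ≈ 1.7500)
b(N) = 2*N/(7/4 + N) (b(N) = (N + N)/(N + 7/4) = (2*N)/(7/4 + N) = 2*N/(7/4 + N))
-105 + b(8)*88 = -105 + (8*8/(7 + 4*8))*88 = -105 + (8*8/(7 + 32))*88 = -105 + (8*8/39)*88 = -105 + (8*8*(1/39))*88 = -105 + (64/39)*88 = -105 + 5632/39 = 1537/39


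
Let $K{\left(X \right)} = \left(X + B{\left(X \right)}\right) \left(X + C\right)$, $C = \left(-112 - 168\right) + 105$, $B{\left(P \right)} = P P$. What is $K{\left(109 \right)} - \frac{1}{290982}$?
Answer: $- \frac{230265695881}{290982} \approx -7.9134 \cdot 10^{5}$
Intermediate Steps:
$B{\left(P \right)} = P^{2}$
$C = -175$ ($C = -280 + 105 = -175$)
$K{\left(X \right)} = \left(-175 + X\right) \left(X + X^{2}\right)$ ($K{\left(X \right)} = \left(X + X^{2}\right) \left(X - 175\right) = \left(X + X^{2}\right) \left(-175 + X\right) = \left(-175 + X\right) \left(X + X^{2}\right)$)
$K{\left(109 \right)} - \frac{1}{290982} = 109 \left(-175 + 109^{2} - 18966\right) - \frac{1}{290982} = 109 \left(-175 + 11881 - 18966\right) - \frac{1}{290982} = 109 \left(-7260\right) - \frac{1}{290982} = -791340 - \frac{1}{290982} = - \frac{230265695881}{290982}$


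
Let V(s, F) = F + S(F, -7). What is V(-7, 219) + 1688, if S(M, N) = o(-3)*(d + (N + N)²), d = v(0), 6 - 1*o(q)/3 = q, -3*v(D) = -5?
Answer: 7244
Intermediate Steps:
v(D) = 5/3 (v(D) = -⅓*(-5) = 5/3)
o(q) = 18 - 3*q
d = 5/3 ≈ 1.6667
S(M, N) = 45 + 108*N² (S(M, N) = (18 - 3*(-3))*(5/3 + (N + N)²) = (18 + 9)*(5/3 + (2*N)²) = 27*(5/3 + 4*N²) = 45 + 108*N²)
V(s, F) = 5337 + F (V(s, F) = F + (45 + 108*(-7)²) = F + (45 + 108*49) = F + (45 + 5292) = F + 5337 = 5337 + F)
V(-7, 219) + 1688 = (5337 + 219) + 1688 = 5556 + 1688 = 7244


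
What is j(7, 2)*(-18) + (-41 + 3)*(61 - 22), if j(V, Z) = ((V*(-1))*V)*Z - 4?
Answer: 354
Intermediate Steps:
j(V, Z) = -4 - Z*V² (j(V, Z) = ((-V)*V)*Z - 4 = (-V²)*Z - 4 = -Z*V² - 4 = -4 - Z*V²)
j(7, 2)*(-18) + (-41 + 3)*(61 - 22) = (-4 - 1*2*7²)*(-18) + (-41 + 3)*(61 - 22) = (-4 - 1*2*49)*(-18) - 38*39 = (-4 - 98)*(-18) - 1482 = -102*(-18) - 1482 = 1836 - 1482 = 354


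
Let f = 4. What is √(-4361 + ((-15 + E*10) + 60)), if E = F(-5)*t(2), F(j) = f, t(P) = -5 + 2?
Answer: 2*I*√1109 ≈ 66.603*I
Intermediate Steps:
t(P) = -3
F(j) = 4
E = -12 (E = 4*(-3) = -12)
√(-4361 + ((-15 + E*10) + 60)) = √(-4361 + ((-15 - 12*10) + 60)) = √(-4361 + ((-15 - 120) + 60)) = √(-4361 + (-135 + 60)) = √(-4361 - 75) = √(-4436) = 2*I*√1109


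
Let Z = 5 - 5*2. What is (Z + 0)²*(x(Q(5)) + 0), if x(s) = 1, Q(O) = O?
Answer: 25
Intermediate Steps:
Z = -5 (Z = 5 - 10 = -5)
(Z + 0)²*(x(Q(5)) + 0) = (-5 + 0)²*(1 + 0) = (-5)²*1 = 25*1 = 25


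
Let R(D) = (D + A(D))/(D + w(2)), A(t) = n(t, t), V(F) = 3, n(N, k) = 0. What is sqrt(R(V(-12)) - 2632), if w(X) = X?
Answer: I*sqrt(65785)/5 ≈ 51.297*I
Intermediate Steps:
A(t) = 0
R(D) = D/(2 + D) (R(D) = (D + 0)/(D + 2) = D/(2 + D))
sqrt(R(V(-12)) - 2632) = sqrt(3/(2 + 3) - 2632) = sqrt(3/5 - 2632) = sqrt(-13157/5) = I*sqrt(65785)/5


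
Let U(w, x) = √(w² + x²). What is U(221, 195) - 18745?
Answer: -18745 + 13*√514 ≈ -18450.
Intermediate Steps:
U(221, 195) - 18745 = √(221² + 195²) - 18745 = √(48841 + 38025) - 18745 = √86866 - 18745 = 13*√514 - 18745 = -18745 + 13*√514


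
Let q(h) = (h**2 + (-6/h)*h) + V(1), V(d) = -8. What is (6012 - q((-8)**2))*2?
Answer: 3860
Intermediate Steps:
q(h) = -14 + h**2 (q(h) = (h**2 + (-6/h)*h) - 8 = (h**2 - 6) - 8 = (-6 + h**2) - 8 = -14 + h**2)
(6012 - q((-8)**2))*2 = (6012 - (-14 + ((-8)**2)**2))*2 = (6012 - (-14 + 64**2))*2 = (6012 - (-14 + 4096))*2 = (6012 - 1*4082)*2 = (6012 - 4082)*2 = 1930*2 = 3860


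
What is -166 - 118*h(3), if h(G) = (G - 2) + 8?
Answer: -1228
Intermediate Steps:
h(G) = 6 + G (h(G) = (-2 + G) + 8 = 6 + G)
-166 - 118*h(3) = -166 - 118*(6 + 3) = -166 - 118*9 = -166 - 1062 = -1228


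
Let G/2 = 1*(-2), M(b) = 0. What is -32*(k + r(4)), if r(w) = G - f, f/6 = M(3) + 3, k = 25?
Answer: -96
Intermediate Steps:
G = -4 (G = 2*(1*(-2)) = 2*(-2) = -4)
f = 18 (f = 6*(0 + 3) = 6*3 = 18)
r(w) = -22 (r(w) = -4 - 1*18 = -4 - 18 = -22)
-32*(k + r(4)) = -32*(25 - 22) = -32*3 = -96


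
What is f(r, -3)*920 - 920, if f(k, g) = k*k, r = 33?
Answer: 1000960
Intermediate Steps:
f(k, g) = k²
f(r, -3)*920 - 920 = 33²*920 - 920 = 1089*920 - 920 = 1001880 - 920 = 1000960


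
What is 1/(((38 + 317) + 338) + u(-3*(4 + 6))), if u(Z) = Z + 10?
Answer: 1/673 ≈ 0.0014859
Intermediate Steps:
u(Z) = 10 + Z
1/(((38 + 317) + 338) + u(-3*(4 + 6))) = 1/(((38 + 317) + 338) + (10 - 3*(4 + 6))) = 1/((355 + 338) + (10 - 3*10)) = 1/(693 + (10 - 30)) = 1/(693 - 20) = 1/673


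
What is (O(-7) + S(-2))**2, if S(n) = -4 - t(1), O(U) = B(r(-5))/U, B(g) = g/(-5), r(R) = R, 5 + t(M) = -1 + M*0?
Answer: 169/49 ≈ 3.4490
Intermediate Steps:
t(M) = -6 (t(M) = -5 + (-1 + M*0) = -5 + (-1 + 0) = -5 - 1 = -6)
B(g) = -g/5 (B(g) = g*(-1/5) = -g/5)
O(U) = 1/U (O(U) = (-1/5*(-5))/U = 1/U)
S(n) = 2 (S(n) = -4 - 1*(-6) = -4 + 6 = 2)
(O(-7) + S(-2))**2 = (1/(-7) + 2)**2 = (-1/7 + 2)**2 = (13/7)**2 = 169/49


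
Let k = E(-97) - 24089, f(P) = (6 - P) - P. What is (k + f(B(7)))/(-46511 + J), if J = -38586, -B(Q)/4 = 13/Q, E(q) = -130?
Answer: 169387/595679 ≈ 0.28436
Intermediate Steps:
B(Q) = -52/Q
f(P) = 6 - 2*P
k = -24219 (k = -130 - 24089 = -24219)
(k + f(B(7)))/(-46511 + J) = (-24219 + (6 - (-104)/7))/(-46511 - 38586) = (-24219 + (6 - (-104)/7))/(-85097) = (-24219 + (6 - 2*(-52/7)))*(-1/85097) = (-24219 + (6 + 104/7))*(-1/85097) = (-24219 + 146/7)*(-1/85097) = -169387/7*(-1/85097) = 169387/595679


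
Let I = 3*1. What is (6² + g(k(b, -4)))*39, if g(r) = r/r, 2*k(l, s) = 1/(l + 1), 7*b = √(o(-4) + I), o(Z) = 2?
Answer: 1443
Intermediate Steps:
I = 3
b = √5/7 (b = √(2 + 3)/7 = √5/7 ≈ 0.31944)
k(l, s) = 1/(2*(1 + l)) (k(l, s) = 1/(2*(l + 1)) = 1/(2*(1 + l)))
g(r) = 1
(6² + g(k(b, -4)))*39 = (6² + 1)*39 = (36 + 1)*39 = 37*39 = 1443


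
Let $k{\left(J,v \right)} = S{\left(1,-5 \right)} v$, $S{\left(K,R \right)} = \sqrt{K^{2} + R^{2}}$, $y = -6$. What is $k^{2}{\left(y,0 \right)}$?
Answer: $0$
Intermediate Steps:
$k{\left(J,v \right)} = v \sqrt{26}$ ($k{\left(J,v \right)} = \sqrt{1^{2} + \left(-5\right)^{2}} v = \sqrt{1 + 25} v = \sqrt{26} v = v \sqrt{26}$)
$k^{2}{\left(y,0 \right)} = \left(0 \sqrt{26}\right)^{2} = 0^{2} = 0$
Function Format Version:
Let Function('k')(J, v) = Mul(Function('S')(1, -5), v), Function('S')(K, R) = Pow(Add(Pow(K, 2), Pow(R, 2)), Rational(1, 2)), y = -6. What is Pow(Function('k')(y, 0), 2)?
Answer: 0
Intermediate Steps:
Function('k')(J, v) = Mul(v, Pow(26, Rational(1, 2))) (Function('k')(J, v) = Mul(Pow(Add(Pow(1, 2), Pow(-5, 2)), Rational(1, 2)), v) = Mul(Pow(Add(1, 25), Rational(1, 2)), v) = Mul(Pow(26, Rational(1, 2)), v) = Mul(v, Pow(26, Rational(1, 2))))
Pow(Function('k')(y, 0), 2) = Pow(Mul(0, Pow(26, Rational(1, 2))), 2) = Pow(0, 2) = 0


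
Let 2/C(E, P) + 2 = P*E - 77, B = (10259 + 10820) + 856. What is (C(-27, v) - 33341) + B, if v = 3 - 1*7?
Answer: -330772/29 ≈ -11406.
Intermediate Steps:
v = -4 (v = 3 - 7 = -4)
B = 21935 (B = 21079 + 856 = 21935)
C(E, P) = 2/(-79 + E*P) (C(E, P) = 2/(-2 + (P*E - 77)) = 2/(-2 + (E*P - 77)) = 2/(-2 + (-77 + E*P)) = 2/(-79 + E*P))
(C(-27, v) - 33341) + B = (2/(-79 - 27*(-4)) - 33341) + 21935 = (2/(-79 + 108) - 33341) + 21935 = (2/29 - 33341) + 21935 = -966887/29 + 21935 = -330772/29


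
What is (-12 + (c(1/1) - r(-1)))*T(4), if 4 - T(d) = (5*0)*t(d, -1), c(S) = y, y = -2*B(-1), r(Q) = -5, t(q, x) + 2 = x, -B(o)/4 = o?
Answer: -60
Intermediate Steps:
B(o) = -4*o
t(q, x) = -2 + x
y = -8 (y = -(-8)*(-1) = -2*4 = -8)
c(S) = -8
T(d) = 4 (T(d) = 4 - 5*0*(-2 - 1) = 4 - 0*(-3) = 4 - 1*0 = 4 + 0 = 4)
(-12 + (c(1/1) - r(-1)))*T(4) = (-12 + (-8 - 1*(-5)))*4 = (-12 + (-8 + 5))*4 = (-12 - 3)*4 = -15*4 = -60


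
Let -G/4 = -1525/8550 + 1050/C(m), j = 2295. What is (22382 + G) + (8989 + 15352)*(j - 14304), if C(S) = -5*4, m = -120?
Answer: -49981329445/171 ≈ -2.9229e+8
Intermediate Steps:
C(S) = -20
G = 36032/171 (G = -4*(-1525/8550 + 1050/(-20)) = -4*(-1525*1/8550 + 1050*(-1/20)) = -4*(-61/342 - 105/2) = -4*(-9008/171) = 36032/171 ≈ 210.71)
(22382 + G) + (8989 + 15352)*(j - 14304) = (22382 + 36032/171) + (8989 + 15352)*(2295 - 14304) = 3863354/171 + 24341*(-12009) = 3863354/171 - 292311069 = -49981329445/171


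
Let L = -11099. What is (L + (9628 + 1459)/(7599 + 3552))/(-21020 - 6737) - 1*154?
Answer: -47542065416/309518307 ≈ -153.60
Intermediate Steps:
(L + (9628 + 1459)/(7599 + 3552))/(-21020 - 6737) - 1*154 = (-11099 + (9628 + 1459)/(7599 + 3552))/(-21020 - 6737) - 1*154 = (-11099 + 11087/11151)/(-27757) - 154 = (-11099 + 11087*(1/11151))*(-1/27757) - 154 = (-11099 + 11087/11151)*(-1/27757) - 154 = -123753862/11151*(-1/27757) - 154 = 123753862/309518307 - 154 = -47542065416/309518307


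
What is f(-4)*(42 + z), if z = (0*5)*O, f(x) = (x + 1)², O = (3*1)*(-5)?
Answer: 378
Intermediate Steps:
O = -15 (O = 3*(-5) = -15)
f(x) = (1 + x)²
z = 0 (z = (0*5)*(-15) = 0*(-15) = 0)
f(-4)*(42 + z) = (1 - 4)²*(42 + 0) = (-3)²*42 = 9*42 = 378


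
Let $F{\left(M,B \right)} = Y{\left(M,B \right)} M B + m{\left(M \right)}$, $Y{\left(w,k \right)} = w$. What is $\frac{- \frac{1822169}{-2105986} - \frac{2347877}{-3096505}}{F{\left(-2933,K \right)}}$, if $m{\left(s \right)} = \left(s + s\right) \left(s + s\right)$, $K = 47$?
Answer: $\frac{10586951511067}{2861024438200455195270} \approx 3.7004 \cdot 10^{-9}$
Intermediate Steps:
$m{\left(s \right)} = 4 s^{2}$ ($m{\left(s \right)} = 2 s 2 s = 4 s^{2}$)
$F{\left(M,B \right)} = 4 M^{2} + B M^{2}$ ($F{\left(M,B \right)} = M M B + 4 M^{2} = M^{2} B + 4 M^{2} = B M^{2} + 4 M^{2} = 4 M^{2} + B M^{2}$)
$\frac{- \frac{1822169}{-2105986} - \frac{2347877}{-3096505}}{F{\left(-2933,K \right)}} = \frac{- \frac{1822169}{-2105986} - \frac{2347877}{-3096505}}{\left(-2933\right)^{2} \left(4 + 47\right)} = \frac{\left(-1822169\right) \left(- \frac{1}{2105986}\right) - - \frac{2347877}{3096505}}{8602489 \cdot 51} = \frac{\frac{1822169}{2105986} + \frac{2347877}{3096505}}{438726939} = \frac{10586951511067}{6521196178930} \cdot \frac{1}{438726939} = \frac{10586951511067}{2861024438200455195270}$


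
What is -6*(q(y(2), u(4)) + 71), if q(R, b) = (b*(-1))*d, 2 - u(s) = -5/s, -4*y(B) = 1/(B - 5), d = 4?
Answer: -348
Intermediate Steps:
y(B) = -1/(4*(-5 + B)) (y(B) = -1/(4*(B - 5)) = -1/(4*(-5 + B)))
u(s) = 2 + 5/s (u(s) = 2 - (-5)/s = 2 + 5/s)
q(R, b) = -4*b (q(R, b) = (b*(-1))*4 = -b*4 = -4*b)
-6*(q(y(2), u(4)) + 71) = -6*(-4*(2 + 5/4) + 71) = -6*(-4*13/4 + 71) = -6*(-13 + 71) = -6*58 = -348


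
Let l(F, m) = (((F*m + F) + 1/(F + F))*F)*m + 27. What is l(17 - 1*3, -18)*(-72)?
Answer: -4319568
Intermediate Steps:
l(F, m) = 27 + F*m*(F + 1/(2*F) + F*m) (l(F, m) = (((F + F*m) + 1/(2*F))*F)*m + 27 = ((F + 1/(2*F) + F*m)*F)*m + 27 = (F*(F + 1/(2*F) + F*m))*m + 27 = F*m*(F + 1/(2*F) + F*m) + 27 = 27 + F*m*(F + 1/(2*F) + F*m))
l(17 - 1*3, -18)*(-72) = (27 + (½)*(-18) - 18*(17 - 1*3)² + (17 - 1*3)²*(-18)²)*(-72) = (27 - 9 - 18*(17 - 3)² + (17 - 3)²*324)*(-72) = (27 - 9 - 18*14² + 14²*324)*(-72) = (27 - 9 - 18*196 + 196*324)*(-72) = (27 - 9 - 3528 + 63504)*(-72) = 59994*(-72) = -4319568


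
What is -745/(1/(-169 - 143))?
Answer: 232440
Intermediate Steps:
-745/(1/(-169 - 143)) = -745/(1/(-312)) = -745/(-1/312) = -745*(-312) = 232440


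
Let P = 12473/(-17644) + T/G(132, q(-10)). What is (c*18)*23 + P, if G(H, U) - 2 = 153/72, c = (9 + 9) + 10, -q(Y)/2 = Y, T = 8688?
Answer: 241678247/17644 ≈ 13697.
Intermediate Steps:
q(Y) = -2*Y
c = 28 (c = 18 + 10 = 28)
G(H, U) = 33/8 (G(H, U) = 2 + 153/72 = 2 + 153*(1/72) = 2 + 17/8 = 33/8)
P = 37148999/17644 (P = 12473/(-17644) + 8688/(33/8) = 12473*(-1/17644) + 8688*(8/33) = -12473/17644 + 23168/11 = 37148999/17644 ≈ 2105.5)
(c*18)*23 + P = (28*18)*23 + 37148999/17644 = 504*23 + 37148999/17644 = 11592 + 37148999/17644 = 241678247/17644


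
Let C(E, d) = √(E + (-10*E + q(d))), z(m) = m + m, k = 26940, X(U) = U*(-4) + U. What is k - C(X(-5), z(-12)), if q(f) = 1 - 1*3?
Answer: 26940 - I*√137 ≈ 26940.0 - 11.705*I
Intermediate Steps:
X(U) = -3*U (X(U) = -4*U + U = -3*U)
q(f) = -2 (q(f) = 1 - 3 = -2)
z(m) = 2*m
C(E, d) = √(-2 - 9*E) (C(E, d) = √(E + (-10*E - 2)) = √(E + (-2 - 10*E)) = √(-2 - 9*E))
k - C(X(-5), z(-12)) = 26940 - √(-2 - (-27)*(-5)) = 26940 - √(-2 - 9*15) = 26940 - √(-2 - 135) = 26940 - √(-137) = 26940 - I*√137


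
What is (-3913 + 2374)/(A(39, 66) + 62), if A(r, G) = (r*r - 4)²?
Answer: -513/767117 ≈ -0.00066874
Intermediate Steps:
A(r, G) = (-4 + r²)² (A(r, G) = (r² - 4)² = (-4 + r²)²)
(-3913 + 2374)/(A(39, 66) + 62) = (-3913 + 2374)/((-4 + 39²)² + 62) = -1539/((-4 + 1521)² + 62) = -1539/(1517² + 62) = -1539/(2301289 + 62) = -1539/2301351 = -1539*1/2301351 = -513/767117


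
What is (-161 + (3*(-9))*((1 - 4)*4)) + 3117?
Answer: 3280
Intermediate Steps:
(-161 + (3*(-9))*((1 - 4)*4)) + 3117 = (-161 - (-81)*4) + 3117 = (-161 - 27*(-12)) + 3117 = (-161 + 324) + 3117 = 163 + 3117 = 3280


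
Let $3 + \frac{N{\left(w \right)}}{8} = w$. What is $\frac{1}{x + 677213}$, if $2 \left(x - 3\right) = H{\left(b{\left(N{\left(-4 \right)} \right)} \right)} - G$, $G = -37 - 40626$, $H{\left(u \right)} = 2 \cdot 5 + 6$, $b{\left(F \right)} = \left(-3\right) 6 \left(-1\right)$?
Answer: $\frac{2}{1395111} \approx 1.4336 \cdot 10^{-6}$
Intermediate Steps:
$N{\left(w \right)} = -24 + 8 w$
$b{\left(F \right)} = 18$ ($b{\left(F \right)} = \left(-18\right) \left(-1\right) = 18$)
$H{\left(u \right)} = 16$ ($H{\left(u \right)} = 10 + 6 = 16$)
$G = -40663$ ($G = -37 - 40626 = -40663$)
$x = \frac{40685}{2}$ ($x = 3 + \frac{16 - -40663}{2} = 3 + \frac{16 + 40663}{2} = 3 + \frac{1}{2} \cdot 40679 = 3 + \frac{40679}{2} = \frac{40685}{2} \approx 20343.0$)
$\frac{1}{x + 677213} = \frac{1}{\frac{40685}{2} + 677213} = \frac{1}{\frac{1395111}{2}} = \frac{2}{1395111}$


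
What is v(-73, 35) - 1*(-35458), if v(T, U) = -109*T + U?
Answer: 43450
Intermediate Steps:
v(T, U) = U - 109*T
v(-73, 35) - 1*(-35458) = (35 - 109*(-73)) - 1*(-35458) = (35 + 7957) + 35458 = 7992 + 35458 = 43450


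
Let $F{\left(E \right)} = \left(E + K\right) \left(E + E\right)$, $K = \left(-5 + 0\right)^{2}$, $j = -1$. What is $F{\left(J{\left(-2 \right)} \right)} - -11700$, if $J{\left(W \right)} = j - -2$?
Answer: $11752$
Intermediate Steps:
$K = 25$ ($K = \left(-5\right)^{2} = 25$)
$J{\left(W \right)} = 1$ ($J{\left(W \right)} = -1 - -2 = -1 + 2 = 1$)
$F{\left(E \right)} = 2 E \left(25 + E\right)$ ($F{\left(E \right)} = \left(E + 25\right) \left(E + E\right) = \left(25 + E\right) 2 E = 2 E \left(25 + E\right)$)
$F{\left(J{\left(-2 \right)} \right)} - -11700 = 2 \cdot 1 \left(25 + 1\right) - -11700 = 2 \cdot 1 \cdot 26 + 11700 = 52 + 11700 = 11752$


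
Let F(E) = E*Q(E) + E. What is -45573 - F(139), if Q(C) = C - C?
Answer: -45712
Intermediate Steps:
Q(C) = 0
F(E) = E (F(E) = E*0 + E = 0 + E = E)
-45573 - F(139) = -45573 - 1*139 = -45573 - 139 = -45712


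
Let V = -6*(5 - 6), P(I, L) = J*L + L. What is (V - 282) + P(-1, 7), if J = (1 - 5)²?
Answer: -157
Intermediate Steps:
J = 16 (J = (-4)² = 16)
P(I, L) = 17*L (P(I, L) = 16*L + L = 17*L)
V = 6 (V = -6*(-1) = 6)
(V - 282) + P(-1, 7) = (6 - 282) + 17*7 = -276 + 119 = -157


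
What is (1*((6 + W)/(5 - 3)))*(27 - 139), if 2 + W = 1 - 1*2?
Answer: -168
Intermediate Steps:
W = -3 (W = -2 + (1 - 1*2) = -2 + (1 - 2) = -2 - 1 = -3)
(1*((6 + W)/(5 - 3)))*(27 - 139) = (1*((6 - 3)/(5 - 3)))*(27 - 139) = (1*(3/2))*(-112) = (3/2)*(-112) = -168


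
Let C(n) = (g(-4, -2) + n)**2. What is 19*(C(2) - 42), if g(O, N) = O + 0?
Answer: -722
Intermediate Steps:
g(O, N) = O
C(n) = (-4 + n)**2
19*(C(2) - 42) = 19*((-4 + 2)**2 - 42) = 19*((-2)**2 - 42) = 19*(4 - 42) = 19*(-38) = -722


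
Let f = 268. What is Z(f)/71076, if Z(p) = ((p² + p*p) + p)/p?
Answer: 179/23692 ≈ 0.0075553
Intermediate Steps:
Z(p) = (p + 2*p²)/p (Z(p) = ((p² + p²) + p)/p = (2*p² + p)/p = (p + 2*p²)/p)
Z(f)/71076 = (1 + 2*268)/71076 = (1 + 536)*(1/71076) = 537*(1/71076) = 179/23692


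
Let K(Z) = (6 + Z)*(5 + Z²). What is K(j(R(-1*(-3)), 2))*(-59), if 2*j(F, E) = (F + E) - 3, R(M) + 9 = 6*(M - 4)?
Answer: 8142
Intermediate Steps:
R(M) = -33 + 6*M (R(M) = -9 + 6*(M - 4) = -9 + 6*(-4 + M) = -9 + (-24 + 6*M) = -33 + 6*M)
j(F, E) = -3/2 + E/2 + F/2 (j(F, E) = ((F + E) - 3)/2 = ((E + F) - 3)/2 = (-3 + E + F)/2 = -3/2 + E/2 + F/2)
K(Z) = (5 + Z²)*(6 + Z)
K(j(R(-1*(-3)), 2))*(-59) = (30 + (-3/2 + (½)*2 + (-33 + 6*(-1*(-3)))/2)³ + 5*(-3/2 + (½)*2 + (-33 + 6*(-1*(-3)))/2) + 6*(-3/2 + (½)*2 + (-33 + 6*(-1*(-3)))/2)²)*(-59) = (30 + (-3/2 + 1 + (-33 + 6*3)/2)³ + 5*(-3/2 + 1 + (-33 + 6*3)/2) + 6*(-3/2 + 1 + (-33 + 6*3)/2)²)*(-59) = (30 + (-3/2 + 1 + (-33 + 18)/2)³ + 5*(-3/2 + 1 + (-33 + 18)/2) + 6*(-3/2 + 1 + (-33 + 18)/2)²)*(-59) = (30 + (-3/2 + 1 + (½)*(-15))³ + 5*(-3/2 + 1 + (½)*(-15)) + 6*(-3/2 + 1 + (½)*(-15))²)*(-59) = (30 + (-3/2 + 1 - 15/2)³ + 5*(-3/2 + 1 - 15/2) + 6*(-3/2 + 1 - 15/2)²)*(-59) = (30 + (-8)³ + 5*(-8) + 6*(-8)²)*(-59) = (30 - 512 - 40 + 6*64)*(-59) = (30 - 512 - 40 + 384)*(-59) = -138*(-59) = 8142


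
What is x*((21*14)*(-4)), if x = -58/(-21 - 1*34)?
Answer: -68208/55 ≈ -1240.1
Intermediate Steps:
x = 58/55 (x = -58/(-21 - 34) = -58/(-55) = -58*(-1/55) = 58/55 ≈ 1.0545)
x*((21*14)*(-4)) = 58*((21*14)*(-4))/55 = 58*(294*(-4))/55 = (58/55)*(-1176) = -68208/55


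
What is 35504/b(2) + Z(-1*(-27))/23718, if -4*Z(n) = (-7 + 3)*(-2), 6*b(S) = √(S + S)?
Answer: 1263125807/11859 ≈ 1.0651e+5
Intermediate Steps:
b(S) = √2*√S/6 (b(S) = √(S + S)/6 = √(2*S)/6 = (√2*√S)/6 = √2*√S/6)
Z(n) = -2 (Z(n) = -(-7 + 3)*(-2)/4 = -(-1)*(-2) = -¼*8 = -2)
35504/b(2) + Z(-1*(-27))/23718 = 35504/((√2*√2/6)) - 2/23718 = 35504/(⅓) - 2*1/23718 = 35504*3 - 1/11859 = 106512 - 1/11859 = 1263125807/11859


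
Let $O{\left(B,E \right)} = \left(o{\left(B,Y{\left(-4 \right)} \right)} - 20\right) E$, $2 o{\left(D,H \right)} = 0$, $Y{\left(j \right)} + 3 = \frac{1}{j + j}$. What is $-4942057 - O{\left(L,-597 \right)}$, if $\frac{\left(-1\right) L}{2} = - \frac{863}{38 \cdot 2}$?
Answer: $-4953997$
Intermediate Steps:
$Y{\left(j \right)} = -3 + \frac{1}{2 j}$ ($Y{\left(j \right)} = -3 + \frac{1}{j + j} = -3 + \frac{1}{2 j}$)
$o{\left(D,H \right)} = 0$ ($o{\left(D,H \right)} = \frac{1}{2} \cdot 0 = 0$)
$L = \frac{863}{38}$ ($L = - 2 \left(- \frac{863}{38 \cdot 2}\right) = - 2 \left(- \frac{863}{76}\right) = - 2 \left(\left(-863\right) \frac{1}{76}\right) = \left(-2\right) \left(- \frac{863}{76}\right) = \frac{863}{38} \approx 22.711$)
$O{\left(B,E \right)} = - 20 E$ ($O{\left(B,E \right)} = \left(0 - 20\right) E = - 20 E$)
$-4942057 - O{\left(L,-597 \right)} = -4942057 - \left(-20\right) \left(-597\right) = -4942057 - 11940 = -4953997$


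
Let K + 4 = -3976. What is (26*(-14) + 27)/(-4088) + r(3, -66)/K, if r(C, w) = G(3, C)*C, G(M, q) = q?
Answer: 326117/4067560 ≈ 0.080175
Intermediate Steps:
K = -3980 (K = -4 - 3976 = -3980)
r(C, w) = C² (r(C, w) = C*C = C²)
(26*(-14) + 27)/(-4088) + r(3, -66)/K = (26*(-14) + 27)/(-4088) + 3²/(-3980) = (-364 + 27)*(-1/4088) + 9*(-1/3980) = -337*(-1/4088) - 9/3980 = 337/4088 - 9/3980 = 326117/4067560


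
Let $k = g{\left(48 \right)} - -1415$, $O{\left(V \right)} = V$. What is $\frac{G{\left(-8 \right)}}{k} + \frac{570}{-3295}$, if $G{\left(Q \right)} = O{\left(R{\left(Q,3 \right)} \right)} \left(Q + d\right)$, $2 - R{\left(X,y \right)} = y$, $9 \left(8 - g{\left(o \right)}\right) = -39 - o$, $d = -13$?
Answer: $- \frac{64065}{404626} \approx -0.15833$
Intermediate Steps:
$g{\left(o \right)} = \frac{37}{3} + \frac{o}{9}$ ($g{\left(o \right)} = 8 - \frac{-39 - o}{9} = 8 + \left(\frac{13}{3} + \frac{o}{9}\right) = \frac{37}{3} + \frac{o}{9}$)
$R{\left(X,y \right)} = 2 - y$
$k = \frac{4298}{3}$ ($k = \left(\frac{37}{3} + \frac{1}{9} \cdot 48\right) - -1415 = \left(\frac{37}{3} + \frac{16}{3}\right) + 1415 = \frac{53}{3} + 1415 = \frac{4298}{3} \approx 1432.7$)
$G{\left(Q \right)} = 13 - Q$ ($G{\left(Q \right)} = \left(2 - 3\right) \left(Q - 13\right) = \left(2 - 3\right) \left(-13 + Q\right) = - (-13 + Q) = 13 - Q$)
$\frac{G{\left(-8 \right)}}{k} + \frac{570}{-3295} = \frac{13 - -8}{\frac{4298}{3}} + \frac{570}{-3295} = \left(13 + 8\right) \frac{3}{4298} + 570 \left(- \frac{1}{3295}\right) = 21 \cdot \frac{3}{4298} - \frac{114}{659} = \frac{9}{614} - \frac{114}{659} = - \frac{64065}{404626}$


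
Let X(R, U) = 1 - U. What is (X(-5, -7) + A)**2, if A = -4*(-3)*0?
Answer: 64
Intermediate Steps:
A = 0 (A = 12*0 = 0)
(X(-5, -7) + A)**2 = ((1 - 1*(-7)) + 0)**2 = ((1 + 7) + 0)**2 = (8 + 0)**2 = 8**2 = 64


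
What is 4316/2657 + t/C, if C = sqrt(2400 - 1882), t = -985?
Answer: 4316/2657 - 985*sqrt(518)/518 ≈ -41.654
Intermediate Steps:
C = sqrt(518) ≈ 22.760
4316/2657 + t/C = 4316/2657 - 985*sqrt(518)/518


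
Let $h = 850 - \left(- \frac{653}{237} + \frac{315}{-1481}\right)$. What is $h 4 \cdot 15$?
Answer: $\frac{5987783960}{116999} \approx 51178.0$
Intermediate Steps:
$h = \frac{299389198}{350997}$ ($h = 850 - \left(\left(-653\right) \frac{1}{237} + 315 \left(- \frac{1}{1481}\right)\right) = 850 - \left(- \frac{653}{237} - \frac{315}{1481}\right) = 850 - - \frac{1041748}{350997} = 850 + \frac{1041748}{350997} = \frac{299389198}{350997} \approx 852.97$)
$h 4 \cdot 15 = \frac{299389198 \cdot 4 \cdot 15}{350997} = \frac{299389198}{350997} \cdot 60 = \frac{5987783960}{116999}$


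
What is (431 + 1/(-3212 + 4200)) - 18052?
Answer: -17409547/988 ≈ -17621.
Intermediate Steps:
(431 + 1/(-3212 + 4200)) - 18052 = (431 + 1/988) - 18052 = 425829/988 - 18052 = -17409547/988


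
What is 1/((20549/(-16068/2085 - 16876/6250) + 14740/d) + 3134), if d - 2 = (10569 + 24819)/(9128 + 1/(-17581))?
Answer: 193783672828722/710708481898201603 ≈ 0.00027266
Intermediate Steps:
d = 943115162/160479367 (d = 2 + (10569 + 24819)/(9128 + 1/(-17581)) = 2 + 35388/(9128 - 1/17581) = 2 + 35388/(160479367/17581) = 2 + 35388*(17581/160479367) = 2 + 622156428/160479367 = 943115162/160479367 ≈ 5.8769)
1/((20549/(-16068/2085 - 16876/6250) + 14740/d) + 3134) = 1/((20549/(-16068/2085 - 16876/6250) + 14740/(943115162/160479367)) + 3134) = 1/((20549/(-16068*1/2085 - 16876*1/6250) + 14740*(160479367/943115162)) + 3134) = 1/((20549/(-5356/695 - 8438/3125) + 107521175890/42868871) + 3134) = 1/((20549/(-4520382/434375) + 107521175890/42868871) + 3134) = 1/((20549*(-434375/4520382) + 107521175890/42868871) + 3134) = 1/((-8925971875/4520382 + 107521175890/42868871) + 3134) = 1/(103390451252986855/193783672828722 + 3134) = 1/(710708481898201603/193783672828722) = 193783672828722/710708481898201603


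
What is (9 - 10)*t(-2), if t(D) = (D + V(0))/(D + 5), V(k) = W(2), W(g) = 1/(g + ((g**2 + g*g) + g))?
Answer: 23/36 ≈ 0.63889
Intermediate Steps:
W(g) = 1/(2*g + 2*g**2) (W(g) = 1/(g + ((g**2 + g**2) + g)) = 1/(g + (2*g**2 + g)) = 1/(g + (g + 2*g**2)) = 1/(2*g + 2*g**2))
V(k) = 1/12 (V(k) = (1/2)/(2*(1 + 2)) = (1/2)*(1/2)/3 = (1/2)*(1/2)*(1/3) = 1/12)
t(D) = (1/12 + D)/(5 + D) (t(D) = (D + 1/12)/(D + 5) = (1/12 + D)/(5 + D))
(9 - 10)*t(-2) = (9 - 10)*((1/12 - 2)/(5 - 2)) = -(-23)/(3*12) = -1*(-23/36) = 23/36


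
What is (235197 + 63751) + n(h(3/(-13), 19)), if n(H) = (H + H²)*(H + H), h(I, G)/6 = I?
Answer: 656785516/2197 ≈ 2.9895e+5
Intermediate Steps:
h(I, G) = 6*I
n(H) = 2*H*(H + H²) (n(H) = (H + H²)*(2*H) = 2*H*(H + H²))
(235197 + 63751) + n(h(3/(-13), 19)) = (235197 + 63751) + 2*(6*(3/(-13)))²*(1 + 6*(3/(-13))) = 298948 + 2*(6*(3*(-1/13)))²*(1 + 6*(3*(-1/13))) = 298948 + 2*(6*(-3/13))²*(1 + 6*(-3/13)) = 298948 + 2*(-18/13)²*(1 - 18/13) = 298948 + 2*(324/169)*(-5/13) = 298948 - 3240/2197 = 656785516/2197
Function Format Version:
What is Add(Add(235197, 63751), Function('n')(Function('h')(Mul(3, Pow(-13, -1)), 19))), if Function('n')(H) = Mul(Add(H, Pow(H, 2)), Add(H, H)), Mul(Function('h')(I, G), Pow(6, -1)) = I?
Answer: Rational(656785516, 2197) ≈ 2.9895e+5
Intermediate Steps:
Function('h')(I, G) = Mul(6, I)
Function('n')(H) = Mul(2, H, Add(H, Pow(H, 2))) (Function('n')(H) = Mul(Add(H, Pow(H, 2)), Mul(2, H)) = Mul(2, H, Add(H, Pow(H, 2))))
Add(Add(235197, 63751), Function('n')(Function('h')(Mul(3, Pow(-13, -1)), 19))) = Add(Add(235197, 63751), Mul(2, Pow(Mul(6, Mul(3, Pow(-13, -1))), 2), Add(1, Mul(6, Mul(3, Pow(-13, -1)))))) = Add(298948, Mul(2, Pow(Mul(6, Mul(3, Rational(-1, 13))), 2), Add(1, Mul(6, Mul(3, Rational(-1, 13)))))) = Add(298948, Mul(2, Pow(Mul(6, Rational(-3, 13)), 2), Add(1, Mul(6, Rational(-3, 13))))) = Add(298948, Mul(2, Pow(Rational(-18, 13), 2), Add(1, Rational(-18, 13)))) = Add(298948, Mul(2, Rational(324, 169), Rational(-5, 13))) = Add(298948, Rational(-3240, 2197)) = Rational(656785516, 2197)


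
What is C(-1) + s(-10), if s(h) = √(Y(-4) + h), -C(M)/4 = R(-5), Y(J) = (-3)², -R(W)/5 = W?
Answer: -100 + I ≈ -100.0 + 1.0*I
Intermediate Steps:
R(W) = -5*W
Y(J) = 9
C(M) = -100 (C(M) = -(-20)*(-5) = -4*25 = -100)
s(h) = √(9 + h)
C(-1) + s(-10) = -100 + √(9 - 10) = -100 + √(-1) = -100 + I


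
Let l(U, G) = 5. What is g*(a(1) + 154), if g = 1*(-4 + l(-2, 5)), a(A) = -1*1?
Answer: 153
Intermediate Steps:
a(A) = -1
g = 1 (g = 1*(-4 + 5) = 1*1 = 1)
g*(a(1) + 154) = 1*(-1 + 154) = 1*153 = 153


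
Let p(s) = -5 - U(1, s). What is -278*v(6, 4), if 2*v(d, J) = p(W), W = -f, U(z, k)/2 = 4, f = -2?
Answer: 1807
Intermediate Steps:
U(z, k) = 8 (U(z, k) = 2*4 = 8)
W = 2 (W = -1*(-2) = 2)
p(s) = -13 (p(s) = -5 - 1*8 = -5 - 8 = -13)
v(d, J) = -13/2 (v(d, J) = (1/2)*(-13) = -13/2)
-278*v(6, 4) = -278*(-13/2) = 1807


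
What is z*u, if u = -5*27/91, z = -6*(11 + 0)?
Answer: 8910/91 ≈ 97.912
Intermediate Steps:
z = -66 (z = -6*11 = -66)
u = -135/91 (u = -135*1/91 = -135/91 ≈ -1.4835)
z*u = -66*(-135/91) = 8910/91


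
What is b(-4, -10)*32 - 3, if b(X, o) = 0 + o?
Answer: -323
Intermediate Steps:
b(X, o) = o
b(-4, -10)*32 - 3 = -10*32 - 3 = -320 - 3 = -323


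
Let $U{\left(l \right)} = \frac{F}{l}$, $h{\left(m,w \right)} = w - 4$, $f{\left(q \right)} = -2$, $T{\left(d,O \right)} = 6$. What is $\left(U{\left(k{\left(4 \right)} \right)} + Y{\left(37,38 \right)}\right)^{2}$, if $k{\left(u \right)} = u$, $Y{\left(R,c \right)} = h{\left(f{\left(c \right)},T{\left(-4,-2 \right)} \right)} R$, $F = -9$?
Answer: $\frac{82369}{16} \approx 5148.1$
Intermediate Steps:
$h{\left(m,w \right)} = -4 + w$
$Y{\left(R,c \right)} = 2 R$ ($Y{\left(R,c \right)} = \left(-4 + 6\right) R = 2 R$)
$U{\left(l \right)} = - \frac{9}{l}$
$\left(U{\left(k{\left(4 \right)} \right)} + Y{\left(37,38 \right)}\right)^{2} = \left(- \frac{9}{4} + 2 \cdot 37\right)^{2} = \left(\left(-9\right) \frac{1}{4} + 74\right)^{2} = \left(- \frac{9}{4} + 74\right)^{2} = \left(\frac{287}{4}\right)^{2} = \frac{82369}{16}$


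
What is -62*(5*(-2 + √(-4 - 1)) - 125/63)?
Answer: 46810/63 - 310*I*√5 ≈ 743.02 - 693.18*I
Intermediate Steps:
-62*(5*(-2 + √(-4 - 1)) - 125/63) = -62*(5*(-2 + √(-5)) - 125*1/63) = -62*(5*(-2 + I*√5) - 125/63) = -62*((-10 + 5*I*√5) - 125/63) = -62*(-755/63 + 5*I*√5) = 46810/63 - 310*I*√5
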